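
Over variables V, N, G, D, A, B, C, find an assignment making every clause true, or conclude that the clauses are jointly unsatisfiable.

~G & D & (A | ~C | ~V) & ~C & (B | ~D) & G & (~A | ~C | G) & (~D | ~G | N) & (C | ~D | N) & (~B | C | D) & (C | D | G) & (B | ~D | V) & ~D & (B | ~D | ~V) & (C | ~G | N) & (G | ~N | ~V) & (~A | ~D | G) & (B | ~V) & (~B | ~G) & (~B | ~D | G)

Case G = True:
  Clause (~G) is falsified — contradiction.
Case G = False:
  Clause (G) is falsified — contradiction.
Both cases fail, so the formula is unsatisfiable.

UNSATISFIABLE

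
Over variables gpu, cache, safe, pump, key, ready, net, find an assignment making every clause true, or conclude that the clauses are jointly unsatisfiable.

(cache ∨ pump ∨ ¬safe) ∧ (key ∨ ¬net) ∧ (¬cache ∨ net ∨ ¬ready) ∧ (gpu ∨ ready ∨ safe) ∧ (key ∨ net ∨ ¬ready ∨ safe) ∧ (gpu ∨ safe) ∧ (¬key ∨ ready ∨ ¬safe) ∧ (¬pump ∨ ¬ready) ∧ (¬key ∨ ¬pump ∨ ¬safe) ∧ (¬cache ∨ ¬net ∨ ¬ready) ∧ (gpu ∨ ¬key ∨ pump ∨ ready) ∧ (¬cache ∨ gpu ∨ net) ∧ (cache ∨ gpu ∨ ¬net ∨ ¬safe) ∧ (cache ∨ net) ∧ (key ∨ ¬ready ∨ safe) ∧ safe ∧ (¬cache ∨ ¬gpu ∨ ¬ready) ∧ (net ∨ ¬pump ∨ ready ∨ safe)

gpu = True; cache = True; safe = True; pump = False; key = False; ready = False; net = False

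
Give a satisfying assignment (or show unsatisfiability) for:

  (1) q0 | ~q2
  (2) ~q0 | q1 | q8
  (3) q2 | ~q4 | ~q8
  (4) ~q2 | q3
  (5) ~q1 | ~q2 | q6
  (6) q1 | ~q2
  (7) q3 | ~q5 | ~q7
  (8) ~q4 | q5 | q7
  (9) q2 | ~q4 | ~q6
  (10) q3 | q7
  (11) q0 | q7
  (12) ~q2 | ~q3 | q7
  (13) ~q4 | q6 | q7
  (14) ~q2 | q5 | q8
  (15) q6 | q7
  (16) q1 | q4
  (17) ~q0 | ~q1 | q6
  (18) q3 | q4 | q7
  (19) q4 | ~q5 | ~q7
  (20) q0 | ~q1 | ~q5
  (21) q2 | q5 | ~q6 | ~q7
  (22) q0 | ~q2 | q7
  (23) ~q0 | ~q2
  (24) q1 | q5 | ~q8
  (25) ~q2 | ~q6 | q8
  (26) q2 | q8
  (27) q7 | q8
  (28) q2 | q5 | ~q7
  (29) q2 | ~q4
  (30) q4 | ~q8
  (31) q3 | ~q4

Unsatisfiable — no assignment works.

Case q2 = True:
  (q0 | ~q2) forces q0 = True.
  Clause (~q0 | ~q2) is falsified — contradiction.
Case q2 = False:
  (q2 | q8) forces q8 = True.
  (q2 | ~q4 | ~q8) forces q4 = False.
  Clause (q4 | ~q8) is falsified — contradiction.
Both cases fail, so the formula is unsatisfiable.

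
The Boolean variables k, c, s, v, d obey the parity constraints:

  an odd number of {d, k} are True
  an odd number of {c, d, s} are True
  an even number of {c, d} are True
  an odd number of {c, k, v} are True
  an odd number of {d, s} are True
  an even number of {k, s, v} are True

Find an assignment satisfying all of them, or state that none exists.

k = True, c = False, s = True, v = False, d = False

{d, k}: 1 true → odd ✓
{c, d, s}: 1 true → odd ✓
{c, d}: 0 true → even ✓
{c, k, v}: 1 true → odd ✓
{d, s}: 1 true → odd ✓
{k, s, v}: 2 true → even ✓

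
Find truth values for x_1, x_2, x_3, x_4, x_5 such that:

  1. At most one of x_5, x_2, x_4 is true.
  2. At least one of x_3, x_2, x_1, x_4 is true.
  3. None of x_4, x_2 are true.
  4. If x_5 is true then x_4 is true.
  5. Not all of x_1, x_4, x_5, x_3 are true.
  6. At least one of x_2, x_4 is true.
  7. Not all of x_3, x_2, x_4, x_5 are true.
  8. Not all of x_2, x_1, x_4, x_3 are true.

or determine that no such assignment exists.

The formula is unsatisfiable.

Case x_2 = True:
  Constraint (3) is violated (x_2=T) — contradiction.
Case x_2 = False:
  (3) forces x_4 = False.
  Constraint (6) is violated (x_2=F, x_4=F) — contradiction.
Both cases fail — unsatisfiable.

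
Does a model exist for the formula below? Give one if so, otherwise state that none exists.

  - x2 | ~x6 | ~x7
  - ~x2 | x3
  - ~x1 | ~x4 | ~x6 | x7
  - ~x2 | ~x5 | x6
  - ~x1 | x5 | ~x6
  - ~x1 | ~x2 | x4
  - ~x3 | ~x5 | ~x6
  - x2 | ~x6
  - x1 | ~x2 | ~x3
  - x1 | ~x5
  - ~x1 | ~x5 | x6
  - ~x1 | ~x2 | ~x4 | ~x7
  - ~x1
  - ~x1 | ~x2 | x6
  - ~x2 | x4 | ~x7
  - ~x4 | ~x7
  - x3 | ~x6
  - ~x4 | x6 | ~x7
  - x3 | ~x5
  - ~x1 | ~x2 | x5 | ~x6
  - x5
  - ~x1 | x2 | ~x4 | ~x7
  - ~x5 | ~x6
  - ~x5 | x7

Unsatisfiable

Case x1 = True:
  Clause (~x1) is falsified — contradiction.
Case x1 = False:
  (x1 | ~x5) forces x5 = False.
  Clause (x5) is falsified — contradiction.
Both cases fail, so the formula is unsatisfiable.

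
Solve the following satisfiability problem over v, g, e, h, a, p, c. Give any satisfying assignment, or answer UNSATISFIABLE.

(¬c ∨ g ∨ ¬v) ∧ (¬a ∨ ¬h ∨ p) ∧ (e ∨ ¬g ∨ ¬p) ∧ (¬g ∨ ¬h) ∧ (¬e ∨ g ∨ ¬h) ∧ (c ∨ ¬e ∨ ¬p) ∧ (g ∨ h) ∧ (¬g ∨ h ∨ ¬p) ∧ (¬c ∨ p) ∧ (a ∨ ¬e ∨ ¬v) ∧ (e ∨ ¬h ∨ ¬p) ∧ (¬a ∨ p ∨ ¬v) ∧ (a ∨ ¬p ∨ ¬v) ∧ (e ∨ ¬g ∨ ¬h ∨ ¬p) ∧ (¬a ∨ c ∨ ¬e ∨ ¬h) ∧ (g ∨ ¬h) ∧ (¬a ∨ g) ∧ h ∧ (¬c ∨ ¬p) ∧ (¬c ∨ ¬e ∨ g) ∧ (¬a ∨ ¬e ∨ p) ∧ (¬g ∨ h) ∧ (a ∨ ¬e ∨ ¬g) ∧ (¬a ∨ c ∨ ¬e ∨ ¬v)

Case h = True:
  (¬g ∨ ¬h) forces g = False.
  Clause (g ∨ ¬h) is falsified — contradiction.
Case h = False:
  Clause (h) is falsified — contradiction.
Both cases fail, so the formula is unsatisfiable.

Unsatisfiable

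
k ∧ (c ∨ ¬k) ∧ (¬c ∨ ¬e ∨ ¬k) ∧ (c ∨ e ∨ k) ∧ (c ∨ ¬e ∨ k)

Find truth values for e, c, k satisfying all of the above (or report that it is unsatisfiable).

e = False, c = True, k = True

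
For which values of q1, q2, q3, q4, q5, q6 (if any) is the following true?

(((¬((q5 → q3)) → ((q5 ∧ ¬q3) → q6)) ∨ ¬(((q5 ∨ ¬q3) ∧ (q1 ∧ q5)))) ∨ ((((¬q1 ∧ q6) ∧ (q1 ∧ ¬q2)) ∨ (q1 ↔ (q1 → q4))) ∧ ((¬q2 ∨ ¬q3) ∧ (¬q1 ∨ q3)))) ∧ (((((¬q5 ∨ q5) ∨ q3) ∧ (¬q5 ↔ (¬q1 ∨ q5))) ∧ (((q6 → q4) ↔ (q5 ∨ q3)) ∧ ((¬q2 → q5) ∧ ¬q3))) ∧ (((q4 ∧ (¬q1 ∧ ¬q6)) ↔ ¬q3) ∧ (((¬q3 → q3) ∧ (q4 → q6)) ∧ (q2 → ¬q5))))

The formula is unsatisfiable.

Case q3 = True: the conjunct ¬q3 is False.
Case q3 = False: the conjunct ¬q3 → q3 becomes ¬False → False = False.
Both cases fail — unsatisfiable.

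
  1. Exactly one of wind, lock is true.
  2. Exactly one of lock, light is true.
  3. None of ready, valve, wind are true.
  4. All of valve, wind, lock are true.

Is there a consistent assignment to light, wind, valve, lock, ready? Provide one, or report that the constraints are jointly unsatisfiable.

Case wind = True:
  Constraint (3) is violated (wind=T) — contradiction.
Case wind = False:
  Constraint (4) is violated (wind=F) — contradiction.
Both cases fail — unsatisfiable.

The formula is unsatisfiable.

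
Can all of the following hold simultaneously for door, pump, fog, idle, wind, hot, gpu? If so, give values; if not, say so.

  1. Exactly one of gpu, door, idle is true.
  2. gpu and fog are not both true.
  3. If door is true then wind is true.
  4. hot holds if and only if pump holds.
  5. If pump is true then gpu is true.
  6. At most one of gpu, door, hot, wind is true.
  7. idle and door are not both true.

door=F; pump=F; fog=F; idle=T; wind=F; hot=F; gpu=F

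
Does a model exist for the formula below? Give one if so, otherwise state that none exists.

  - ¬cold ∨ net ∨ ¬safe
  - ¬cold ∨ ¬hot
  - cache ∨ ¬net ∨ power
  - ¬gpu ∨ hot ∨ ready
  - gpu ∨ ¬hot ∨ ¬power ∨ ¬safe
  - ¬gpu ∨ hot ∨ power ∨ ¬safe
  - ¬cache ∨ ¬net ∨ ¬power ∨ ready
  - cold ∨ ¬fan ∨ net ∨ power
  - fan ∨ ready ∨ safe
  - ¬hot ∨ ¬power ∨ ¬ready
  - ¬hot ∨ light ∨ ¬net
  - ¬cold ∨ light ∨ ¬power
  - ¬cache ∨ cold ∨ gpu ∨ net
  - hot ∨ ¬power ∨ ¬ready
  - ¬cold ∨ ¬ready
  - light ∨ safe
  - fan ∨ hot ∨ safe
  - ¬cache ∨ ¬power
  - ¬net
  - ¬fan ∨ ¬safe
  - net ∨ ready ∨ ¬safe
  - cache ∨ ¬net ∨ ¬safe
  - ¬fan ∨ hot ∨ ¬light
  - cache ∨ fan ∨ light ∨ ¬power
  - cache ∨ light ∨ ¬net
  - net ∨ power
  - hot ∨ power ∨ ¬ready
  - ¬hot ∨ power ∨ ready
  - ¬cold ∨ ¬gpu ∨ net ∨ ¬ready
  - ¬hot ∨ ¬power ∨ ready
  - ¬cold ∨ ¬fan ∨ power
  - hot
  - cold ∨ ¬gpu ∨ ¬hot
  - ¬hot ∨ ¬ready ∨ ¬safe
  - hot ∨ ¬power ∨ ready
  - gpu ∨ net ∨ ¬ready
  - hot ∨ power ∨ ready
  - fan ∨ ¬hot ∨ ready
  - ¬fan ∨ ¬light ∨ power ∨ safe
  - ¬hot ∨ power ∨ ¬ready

The formula is unsatisfiable.

Case hot = True:
  (¬cold ∨ ¬hot) forces cold = False.
  (¬net) forces net = False.
  (net ∨ power) forces power = True.
  (¬hot ∨ ¬power ∨ ¬ready) forces ready = False.
  Clause (¬hot ∨ ¬power ∨ ready) is falsified — contradiction.
Case hot = False:
  Clause (hot) is falsified — contradiction.
Both cases fail, so the formula is unsatisfiable.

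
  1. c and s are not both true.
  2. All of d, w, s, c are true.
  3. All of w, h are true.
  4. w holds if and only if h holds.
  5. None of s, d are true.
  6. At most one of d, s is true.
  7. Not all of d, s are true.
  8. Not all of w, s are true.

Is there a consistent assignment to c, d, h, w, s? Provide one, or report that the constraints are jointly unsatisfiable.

Unsatisfiable — no assignment works.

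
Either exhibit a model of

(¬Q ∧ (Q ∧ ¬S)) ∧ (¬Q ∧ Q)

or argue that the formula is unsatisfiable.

Case Q = True: the conjunct ¬Q is False.
Case Q = False: the conjunct Q is False.
Both cases fail — unsatisfiable.

UNSATISFIABLE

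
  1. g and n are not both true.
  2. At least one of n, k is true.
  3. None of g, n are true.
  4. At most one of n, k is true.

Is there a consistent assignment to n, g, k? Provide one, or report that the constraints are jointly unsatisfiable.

n: False, g: False, k: True

  (1) g=F, n=F — not both ✓
  (2) {n, k}: 1 true — at least one ✓
  (3) {g, n}: 0 true — none ✓
  (4) {n, k}: 1 true — at most one ✓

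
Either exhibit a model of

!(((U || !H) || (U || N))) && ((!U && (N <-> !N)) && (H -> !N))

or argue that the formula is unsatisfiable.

The conjunct N <-> !N is unsatisfiable on its own:
  N=F: evaluates to False.
  N=T: evaluates to False.
So the whole conjunction is unsatisfiable.

The formula is unsatisfiable.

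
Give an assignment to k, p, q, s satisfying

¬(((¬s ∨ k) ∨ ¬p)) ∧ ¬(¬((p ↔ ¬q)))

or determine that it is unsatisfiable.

k = False, p = True, q = False, s = True

  ¬(((¬s ∨ k) ∨ ¬p)) = True
    (¬s ∨ k) ∨ ¬p = False
      ¬s ∨ k = False
        ¬s = False
      ¬p = False
  ¬(¬((p ↔ ¬q))) = True
    ¬((p ↔ ¬q)) = False
      p ↔ ¬q = True
        ¬q = True
Both conjuncts True, so the formula holds.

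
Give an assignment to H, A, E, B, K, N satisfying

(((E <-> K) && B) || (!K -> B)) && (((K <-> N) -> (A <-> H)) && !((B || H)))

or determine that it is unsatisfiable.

H: False, A: True, E: True, B: False, K: True, N: False

  ((E <-> K) && B) || (!K -> B) = True
    (E <-> K) && B = False
      E <-> K = True
    !K -> B = True
      !K = False
  ((K <-> N) -> (A <-> H)) && !((B || H)) = True
    (K <-> N) -> (A <-> H) = True
      K <-> N = False
      A <-> H = False
    !((B || H)) = True
      B || H = False
Both conjuncts True, so the formula holds.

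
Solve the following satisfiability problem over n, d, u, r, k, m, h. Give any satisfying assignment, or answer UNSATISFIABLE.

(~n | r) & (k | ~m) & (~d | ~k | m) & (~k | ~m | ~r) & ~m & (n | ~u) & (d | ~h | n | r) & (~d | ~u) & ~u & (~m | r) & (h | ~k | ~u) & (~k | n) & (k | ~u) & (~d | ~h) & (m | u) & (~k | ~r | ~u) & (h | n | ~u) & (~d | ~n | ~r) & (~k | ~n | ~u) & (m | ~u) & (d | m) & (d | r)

Case u = True:
  Clause (~u) is falsified — contradiction.
Case u = False:
  (~m) forces m = False.
  Clause (m | u) is falsified — contradiction.
Both cases fail, so the formula is unsatisfiable.

UNSATISFIABLE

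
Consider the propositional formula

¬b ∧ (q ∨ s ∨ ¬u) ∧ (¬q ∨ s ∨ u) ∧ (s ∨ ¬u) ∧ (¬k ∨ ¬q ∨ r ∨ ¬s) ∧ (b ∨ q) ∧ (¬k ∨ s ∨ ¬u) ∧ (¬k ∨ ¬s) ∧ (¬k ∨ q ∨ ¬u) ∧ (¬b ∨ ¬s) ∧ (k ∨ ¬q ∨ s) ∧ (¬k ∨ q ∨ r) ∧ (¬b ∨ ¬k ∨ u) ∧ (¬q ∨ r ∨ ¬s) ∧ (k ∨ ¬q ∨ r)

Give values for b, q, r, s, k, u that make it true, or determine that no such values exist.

Unit clause (¬b) forces b = False.
In (b ∨ q) only q is left, so q = True.
Try r = False:
  (¬q ∨ r ∨ ¬s) forces s = False.
  (¬q ∨ s ∨ u) forces u = True.
  clause (s ∨ ¬u) is falsified — backtrack.
So r = True.
Try s = False:
  (¬q ∨ s ∨ u) forces u = True.
  clause (s ∨ ¬u) is falsified — backtrack.
So s = True.
  then (¬k ∨ ¬s) forces k = False.
Set u = False.
All clauses satisfied.

b = False; q = True; r = True; s = True; k = False; u = False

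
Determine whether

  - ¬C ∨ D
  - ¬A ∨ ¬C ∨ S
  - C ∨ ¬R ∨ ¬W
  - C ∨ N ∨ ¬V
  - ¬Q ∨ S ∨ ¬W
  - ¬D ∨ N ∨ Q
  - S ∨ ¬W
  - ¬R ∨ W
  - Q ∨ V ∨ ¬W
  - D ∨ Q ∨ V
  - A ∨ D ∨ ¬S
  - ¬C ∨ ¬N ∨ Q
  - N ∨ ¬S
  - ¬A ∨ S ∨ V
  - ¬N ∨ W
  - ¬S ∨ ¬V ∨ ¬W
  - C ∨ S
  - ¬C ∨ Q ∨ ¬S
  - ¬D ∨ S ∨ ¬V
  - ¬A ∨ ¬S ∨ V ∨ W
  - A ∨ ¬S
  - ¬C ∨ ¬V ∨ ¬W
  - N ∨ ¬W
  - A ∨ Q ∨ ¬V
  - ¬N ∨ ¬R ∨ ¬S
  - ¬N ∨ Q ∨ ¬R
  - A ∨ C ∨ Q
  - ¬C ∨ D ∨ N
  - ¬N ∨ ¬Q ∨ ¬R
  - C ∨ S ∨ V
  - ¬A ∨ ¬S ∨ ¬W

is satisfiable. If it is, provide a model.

S = False; R = False; W = False; D = True; A = False; C = True; N = False; Q = True; V = False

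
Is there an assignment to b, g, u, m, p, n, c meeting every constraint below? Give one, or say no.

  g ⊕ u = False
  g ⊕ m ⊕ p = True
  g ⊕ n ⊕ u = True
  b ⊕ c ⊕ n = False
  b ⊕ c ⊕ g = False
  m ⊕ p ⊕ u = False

Unsatisfiable — no assignment works.

Adding constraints 1, 2, 6 mod 2: every variable appears an even number of times on the left, so the left side is 0.
But the right sides sum to 1 (mod 2). 0 ≠ 1 — the system is inconsistent.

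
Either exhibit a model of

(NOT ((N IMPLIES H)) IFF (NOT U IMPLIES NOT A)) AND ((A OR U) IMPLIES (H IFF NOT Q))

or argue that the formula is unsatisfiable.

Q=F, N=F, U=F, H=T, A=T

  NOT ((N IMPLIES H)) IFF (NOT U IMPLIES NOT A) = True
    NOT ((N IMPLIES H)) = False
      N IMPLIES H = True
    NOT U IMPLIES NOT A = False
      NOT U = True
      NOT A = False
  (A OR U) IMPLIES (H IFF NOT Q) = True
    A OR U = True
    H IFF NOT Q = True
      NOT Q = True
Both conjuncts True, so the formula holds.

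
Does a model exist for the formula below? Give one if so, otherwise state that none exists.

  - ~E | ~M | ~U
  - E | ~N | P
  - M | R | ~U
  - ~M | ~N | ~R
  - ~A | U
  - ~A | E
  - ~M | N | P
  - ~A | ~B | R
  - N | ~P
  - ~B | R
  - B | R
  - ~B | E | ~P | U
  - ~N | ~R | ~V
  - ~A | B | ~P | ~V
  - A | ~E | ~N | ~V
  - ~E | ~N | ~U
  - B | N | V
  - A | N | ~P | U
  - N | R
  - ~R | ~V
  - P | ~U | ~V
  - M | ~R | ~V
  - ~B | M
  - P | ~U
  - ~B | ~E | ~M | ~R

V = False, P = True, M = False, R = True, B = False, E = True, A = False, U = False, N = True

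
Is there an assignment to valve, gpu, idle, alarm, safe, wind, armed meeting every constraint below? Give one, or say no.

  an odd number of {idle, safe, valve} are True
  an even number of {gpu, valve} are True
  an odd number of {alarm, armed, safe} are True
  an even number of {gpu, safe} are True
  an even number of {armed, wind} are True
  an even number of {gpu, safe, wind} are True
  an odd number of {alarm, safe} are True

valve: True, gpu: True, idle: True, alarm: False, safe: True, wind: False, armed: False

{idle, safe, valve}: 3 true → odd ✓
{gpu, valve}: 2 true → even ✓
{alarm, armed, safe}: 1 true → odd ✓
{gpu, safe}: 2 true → even ✓
{armed, wind}: 0 true → even ✓
{gpu, safe, wind}: 2 true → even ✓
{alarm, safe}: 1 true → odd ✓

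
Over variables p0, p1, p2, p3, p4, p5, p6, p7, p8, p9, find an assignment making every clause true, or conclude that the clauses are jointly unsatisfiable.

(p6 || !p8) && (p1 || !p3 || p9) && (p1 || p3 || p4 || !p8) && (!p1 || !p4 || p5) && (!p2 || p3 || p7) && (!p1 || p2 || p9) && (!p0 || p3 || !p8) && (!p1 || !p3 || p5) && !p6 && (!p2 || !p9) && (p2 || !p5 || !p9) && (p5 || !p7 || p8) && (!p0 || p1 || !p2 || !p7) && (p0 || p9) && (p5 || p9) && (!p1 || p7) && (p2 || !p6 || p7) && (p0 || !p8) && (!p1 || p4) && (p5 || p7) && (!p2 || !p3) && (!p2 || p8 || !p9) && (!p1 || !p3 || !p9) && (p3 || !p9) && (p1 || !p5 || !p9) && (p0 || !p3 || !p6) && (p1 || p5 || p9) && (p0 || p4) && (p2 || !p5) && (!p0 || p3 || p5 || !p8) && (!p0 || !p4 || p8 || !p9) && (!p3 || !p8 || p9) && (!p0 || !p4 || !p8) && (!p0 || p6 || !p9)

p0 = True, p1 = True, p2 = True, p3 = False, p4 = True, p5 = True, p6 = False, p7 = True, p8 = False, p9 = False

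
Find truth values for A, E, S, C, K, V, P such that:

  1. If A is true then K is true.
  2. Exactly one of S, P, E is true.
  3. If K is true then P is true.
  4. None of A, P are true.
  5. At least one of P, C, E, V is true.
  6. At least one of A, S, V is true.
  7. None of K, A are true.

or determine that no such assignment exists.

A=F, E=T, S=F, C=F, K=F, V=T, P=F

  (1) A=F ⇒ K: vacuous ✓
  (2) {S, P, E}: 1 true — exactly one ✓
  (3) K=F ⇒ P: vacuous ✓
  (4) {A, P}: 0 true — none ✓
  (5) {P, C, E, V}: 2 true — at least one ✓
  (6) {A, S, V}: 1 true — at least one ✓
  (7) {K, A}: 0 true — none ✓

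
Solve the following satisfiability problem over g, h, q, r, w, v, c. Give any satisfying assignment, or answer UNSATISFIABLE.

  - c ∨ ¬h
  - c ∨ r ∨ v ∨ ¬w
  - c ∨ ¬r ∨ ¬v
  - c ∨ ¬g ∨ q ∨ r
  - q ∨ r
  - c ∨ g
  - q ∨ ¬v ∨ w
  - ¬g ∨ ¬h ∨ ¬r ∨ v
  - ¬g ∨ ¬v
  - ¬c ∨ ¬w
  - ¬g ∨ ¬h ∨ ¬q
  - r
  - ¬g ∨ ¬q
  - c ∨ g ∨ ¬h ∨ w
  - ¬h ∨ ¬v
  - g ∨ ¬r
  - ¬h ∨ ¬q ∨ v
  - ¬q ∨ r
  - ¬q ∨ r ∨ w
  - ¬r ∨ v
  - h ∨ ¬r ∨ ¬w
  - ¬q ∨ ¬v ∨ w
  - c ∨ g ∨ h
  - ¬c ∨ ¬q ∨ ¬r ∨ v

The formula is unsatisfiable.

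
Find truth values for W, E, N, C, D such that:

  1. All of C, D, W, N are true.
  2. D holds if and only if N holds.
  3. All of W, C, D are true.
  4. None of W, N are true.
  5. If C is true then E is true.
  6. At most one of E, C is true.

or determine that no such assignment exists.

Unsatisfiable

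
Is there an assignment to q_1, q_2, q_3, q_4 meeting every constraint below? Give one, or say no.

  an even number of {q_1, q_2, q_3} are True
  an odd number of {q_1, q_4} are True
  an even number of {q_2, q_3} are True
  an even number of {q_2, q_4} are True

q_1 = False; q_2 = True; q_3 = True; q_4 = True

{q_1, q_2, q_3}: 2 true → even ✓
{q_1, q_4}: 1 true → odd ✓
{q_2, q_3}: 2 true → even ✓
{q_2, q_4}: 2 true → even ✓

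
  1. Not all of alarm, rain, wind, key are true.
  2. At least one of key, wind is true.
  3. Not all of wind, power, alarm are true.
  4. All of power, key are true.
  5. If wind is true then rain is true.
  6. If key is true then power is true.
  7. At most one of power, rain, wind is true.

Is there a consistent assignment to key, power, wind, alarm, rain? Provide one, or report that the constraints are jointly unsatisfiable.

key = True, power = True, wind = False, alarm = True, rain = False

  (1) {alarm, rain, wind, key}: 2/4 true — not all ✓
  (2) {key, wind}: 1 true — at least one ✓
  (3) {wind, power, alarm}: 2/3 true — not all ✓
  (4) {power, key}: all 2 true ✓
  (5) wind=F ⇒ rain: vacuous ✓
  (6) key=T ⇒ power: T ✓
  (7) {power, rain, wind}: 1 true — at most one ✓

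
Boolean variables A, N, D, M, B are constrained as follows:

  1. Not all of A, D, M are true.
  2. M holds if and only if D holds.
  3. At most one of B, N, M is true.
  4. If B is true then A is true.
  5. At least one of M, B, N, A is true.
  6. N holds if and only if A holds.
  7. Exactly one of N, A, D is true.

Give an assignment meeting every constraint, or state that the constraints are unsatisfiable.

A = False, N = False, D = True, M = True, B = False

  (1) {A, D, M}: 2/3 true — not all ✓
  (2) M=T, D=T — same ✓
  (3) {B, N, M}: 1 true — at most one ✓
  (4) B=F ⇒ A: vacuous ✓
  (5) {M, B, N, A}: 1 true — at least one ✓
  (6) N=F, A=F — same ✓
  (7) {N, A, D}: 1 true — exactly one ✓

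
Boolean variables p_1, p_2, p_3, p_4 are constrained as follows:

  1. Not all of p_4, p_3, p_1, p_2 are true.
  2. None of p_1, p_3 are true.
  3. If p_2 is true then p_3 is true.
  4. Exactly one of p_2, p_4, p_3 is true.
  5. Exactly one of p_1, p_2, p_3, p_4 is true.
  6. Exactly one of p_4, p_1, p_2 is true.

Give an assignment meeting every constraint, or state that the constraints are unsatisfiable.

p_1 = False; p_2 = False; p_3 = False; p_4 = True

  (1) {p_4, p_3, p_1, p_2}: 1/4 true — not all ✓
  (2) {p_1, p_3}: 0 true — none ✓
  (3) p_2=F ⇒ p_3: vacuous ✓
  (4) {p_2, p_4, p_3}: 1 true — exactly one ✓
  (5) {p_1, p_2, p_3, p_4}: 1 true — exactly one ✓
  (6) {p_4, p_1, p_2}: 1 true — exactly one ✓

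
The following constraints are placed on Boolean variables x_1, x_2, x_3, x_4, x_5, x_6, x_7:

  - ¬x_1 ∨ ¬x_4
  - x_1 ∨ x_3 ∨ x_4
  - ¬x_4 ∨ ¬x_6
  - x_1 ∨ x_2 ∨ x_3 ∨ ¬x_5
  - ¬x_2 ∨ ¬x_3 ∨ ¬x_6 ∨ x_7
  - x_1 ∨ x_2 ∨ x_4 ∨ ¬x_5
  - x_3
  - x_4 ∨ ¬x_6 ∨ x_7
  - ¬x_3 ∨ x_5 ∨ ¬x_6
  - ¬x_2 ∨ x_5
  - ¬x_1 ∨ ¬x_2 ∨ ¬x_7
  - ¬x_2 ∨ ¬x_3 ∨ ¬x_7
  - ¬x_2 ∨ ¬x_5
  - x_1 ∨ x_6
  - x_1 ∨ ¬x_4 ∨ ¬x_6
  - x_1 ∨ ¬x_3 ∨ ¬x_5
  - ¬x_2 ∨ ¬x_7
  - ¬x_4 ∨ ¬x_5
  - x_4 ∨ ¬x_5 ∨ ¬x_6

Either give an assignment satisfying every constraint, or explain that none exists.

x_1 = True, x_2 = False, x_3 = True, x_4 = False, x_5 = True, x_6 = False, x_7 = False

Unit clause (x_3) forces x_3 = True.
Try x_1 = False:
  (x_1 ∨ x_6) forces x_6 = True.
  (¬x_4 ∨ ¬x_6) forces x_4 = False.
  (x_4 ∨ ¬x_6 ∨ x_7) forces x_7 = True.
  (¬x_3 ∨ x_5 ∨ ¬x_6) forces x_5 = True.
  clause (x_1 ∨ ¬x_3 ∨ ¬x_5) is falsified — backtrack.
So x_1 = True.
  then (¬x_1 ∨ ¬x_4) forces x_4 = False.
Set x_2 = False.
Set x_5 = True.
  then (x_4 ∨ ¬x_5 ∨ ¬x_6) forces x_6 = False.
Set x_7 = False.
All clauses satisfied.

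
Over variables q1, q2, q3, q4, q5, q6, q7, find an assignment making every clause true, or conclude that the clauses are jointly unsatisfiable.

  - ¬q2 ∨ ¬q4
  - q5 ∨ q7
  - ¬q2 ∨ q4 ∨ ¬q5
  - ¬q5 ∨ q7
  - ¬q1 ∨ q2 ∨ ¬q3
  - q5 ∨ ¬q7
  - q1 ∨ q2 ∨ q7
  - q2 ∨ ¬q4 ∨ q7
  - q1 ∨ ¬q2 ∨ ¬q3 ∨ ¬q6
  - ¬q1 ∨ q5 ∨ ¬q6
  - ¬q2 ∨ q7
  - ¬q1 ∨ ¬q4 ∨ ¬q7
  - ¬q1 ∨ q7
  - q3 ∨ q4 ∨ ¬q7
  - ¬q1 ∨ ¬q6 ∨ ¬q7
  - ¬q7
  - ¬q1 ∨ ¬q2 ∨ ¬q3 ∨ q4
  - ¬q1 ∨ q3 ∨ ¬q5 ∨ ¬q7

Case q7 = True:
  Clause (¬q7) is falsified — contradiction.
Case q7 = False:
  (q5 ∨ q7) forces q5 = True.
  Clause (¬q5 ∨ q7) is falsified — contradiction.
Both cases fail, so the formula is unsatisfiable.

Unsatisfiable — no assignment works.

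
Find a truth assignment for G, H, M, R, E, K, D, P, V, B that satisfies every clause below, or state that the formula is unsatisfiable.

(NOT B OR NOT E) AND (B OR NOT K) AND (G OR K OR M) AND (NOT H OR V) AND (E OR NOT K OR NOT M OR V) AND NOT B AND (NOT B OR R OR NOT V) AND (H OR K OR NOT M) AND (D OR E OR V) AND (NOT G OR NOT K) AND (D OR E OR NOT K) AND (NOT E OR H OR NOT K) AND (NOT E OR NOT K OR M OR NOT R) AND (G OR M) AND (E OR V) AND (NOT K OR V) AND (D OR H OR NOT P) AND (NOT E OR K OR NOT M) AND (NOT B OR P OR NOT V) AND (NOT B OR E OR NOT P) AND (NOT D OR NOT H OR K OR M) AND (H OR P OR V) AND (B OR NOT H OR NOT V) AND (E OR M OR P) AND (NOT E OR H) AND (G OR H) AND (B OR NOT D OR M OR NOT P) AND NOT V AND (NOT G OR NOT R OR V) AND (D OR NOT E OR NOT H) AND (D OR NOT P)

Case V = True:
  Clause (NOT V) is falsified — contradiction.
Case V = False:
  (NOT H OR V) forces H = False.
  (NOT B) forces B = False.
  (B OR NOT K) forces K = False.
  (H OR K OR NOT M) forces M = False.
  (G OR K OR M) forces G = True.
  (E OR V) forces E = True.
  Clause (NOT E OR H) is falsified — contradiction.
Both cases fail, so the formula is unsatisfiable.

No satisfying assignment exists.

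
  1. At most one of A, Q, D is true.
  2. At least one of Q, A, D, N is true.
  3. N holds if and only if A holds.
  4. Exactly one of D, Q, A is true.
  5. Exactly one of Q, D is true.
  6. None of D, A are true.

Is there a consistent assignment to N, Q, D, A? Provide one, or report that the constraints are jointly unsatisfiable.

N=F; Q=T; D=F; A=F

  (1) {A, Q, D}: 1 true — at most one ✓
  (2) {Q, A, D, N}: 1 true — at least one ✓
  (3) N=F, A=F — same ✓
  (4) {D, Q, A}: 1 true — exactly one ✓
  (5) {Q, D}: 1 true — exactly one ✓
  (6) {D, A}: 0 true — none ✓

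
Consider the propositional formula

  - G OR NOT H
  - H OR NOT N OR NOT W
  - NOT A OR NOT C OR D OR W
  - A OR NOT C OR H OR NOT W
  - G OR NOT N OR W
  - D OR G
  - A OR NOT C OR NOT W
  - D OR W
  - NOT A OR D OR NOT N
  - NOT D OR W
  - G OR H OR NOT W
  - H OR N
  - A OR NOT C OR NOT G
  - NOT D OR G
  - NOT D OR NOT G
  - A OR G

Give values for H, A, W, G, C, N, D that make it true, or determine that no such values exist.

Try H = False:
  (H OR N) forces N = True.
  (H OR NOT N OR NOT W) forces W = False.
  (G OR NOT N OR W) forces G = True.
  (D OR W) forces D = True.
  clause (NOT D OR W) is falsified — backtrack.
So H = True.
  then (G OR NOT H) forces G = True.
  then (NOT D OR NOT G) forces D = False.
  then (D OR W) forces W = True.
Set A = True.
  then (NOT A OR D OR NOT N) forces N = False.
Set C = True.
All clauses satisfied.

H=T, A=T, W=T, G=T, C=T, N=F, D=F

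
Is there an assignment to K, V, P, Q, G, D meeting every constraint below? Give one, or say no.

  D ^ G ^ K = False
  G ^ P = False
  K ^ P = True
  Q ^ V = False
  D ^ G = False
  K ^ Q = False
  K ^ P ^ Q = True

K = False, V = False, P = True, Q = False, G = True, D = True

D ^ G ^ K = T ^ T ^ F = False ✓
G ^ P = T ^ T = False ✓
K ^ P = F ^ T = True ✓
Q ^ V = F ^ F = False ✓
D ^ G = T ^ T = False ✓
K ^ Q = F ^ F = False ✓
K ^ P ^ Q = F ^ T ^ F = True ✓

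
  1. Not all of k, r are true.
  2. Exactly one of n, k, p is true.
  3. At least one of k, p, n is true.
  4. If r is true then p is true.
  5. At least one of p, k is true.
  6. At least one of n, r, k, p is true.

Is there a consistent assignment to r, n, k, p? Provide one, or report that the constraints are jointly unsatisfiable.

r = False, n = False, k = True, p = False

  (1) {k, r}: 1/2 true — not all ✓
  (2) {n, k, p}: 1 true — exactly one ✓
  (3) {k, p, n}: 1 true — at least one ✓
  (4) r=F ⇒ p: vacuous ✓
  (5) {p, k}: 1 true — at least one ✓
  (6) {n, r, k, p}: 1 true — at least one ✓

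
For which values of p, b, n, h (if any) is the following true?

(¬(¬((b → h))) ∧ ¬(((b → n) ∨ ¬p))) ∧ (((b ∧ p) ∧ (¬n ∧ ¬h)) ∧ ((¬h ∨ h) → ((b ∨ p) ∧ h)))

The formula is unsatisfiable.

Case h = True: the conjunct ¬h is False.
Case h = False: the conjunct (¬h ∨ h) → ((b ∨ p) ∧ h) becomes (True ∨ False) → ((b ∨ p) ∧ False) = False.
Both cases fail — unsatisfiable.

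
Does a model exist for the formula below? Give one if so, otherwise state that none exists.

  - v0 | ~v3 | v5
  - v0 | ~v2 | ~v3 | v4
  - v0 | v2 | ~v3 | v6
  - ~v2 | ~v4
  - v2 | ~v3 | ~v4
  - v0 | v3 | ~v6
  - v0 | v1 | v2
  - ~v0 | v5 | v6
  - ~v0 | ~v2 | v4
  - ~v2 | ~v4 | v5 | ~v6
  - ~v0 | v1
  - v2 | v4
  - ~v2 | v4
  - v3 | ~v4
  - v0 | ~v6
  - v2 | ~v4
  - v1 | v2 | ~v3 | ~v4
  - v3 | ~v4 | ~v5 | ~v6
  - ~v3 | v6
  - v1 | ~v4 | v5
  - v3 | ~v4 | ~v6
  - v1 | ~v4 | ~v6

Unsatisfiable

Case v2 = True:
  (~v2 | ~v4) forces v4 = False.
  Clause (~v2 | v4) is falsified — contradiction.
Case v2 = False:
  (v2 | v4) forces v4 = True.
  Clause (v2 | ~v4) is falsified — contradiction.
Both cases fail, so the formula is unsatisfiable.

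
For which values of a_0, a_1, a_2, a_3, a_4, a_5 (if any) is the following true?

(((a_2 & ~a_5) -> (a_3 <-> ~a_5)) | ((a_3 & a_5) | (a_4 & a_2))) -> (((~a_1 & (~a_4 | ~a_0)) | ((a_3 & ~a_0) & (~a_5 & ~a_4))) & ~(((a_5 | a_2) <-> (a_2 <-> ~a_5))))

a_0: False, a_1: False, a_2: True, a_3: False, a_4: False, a_5: True

  (((a_2 & ~a_5) -> (a_3 <-> ~a_5)) | ((a_3 & a_5) | (a_4 & a_2))) -> (((~a_1 & (~a_4 | ~a_0)) | ((a_3 & ~a_0) & (~a_5 & ~a_4))) & ~(((a_5 | a_2) <-> (a_2 <-> ~a_5)))) = True
    ((a_2 & ~a_5) -> (a_3 <-> ~a_5)) | ((a_3 & a_5) | (a_4 & a_2)) = True
      (a_2 & ~a_5) -> (a_3 <-> ~a_5) = True
        a_2 & ~a_5 = False
          ~a_5 = False
        a_3 <-> ~a_5 = True
          ~a_5 = False
      (a_3 & a_5) | (a_4 & a_2) = False
        a_3 & a_5 = False
        a_4 & a_2 = False
    ((~a_1 & (~a_4 | ~a_0)) | ((a_3 & ~a_0) & (~a_5 & ~a_4))) & ~(((a_5 | a_2) <-> (a_2 <-> ~a_5))) = True
      (~a_1 & (~a_4 | ~a_0)) | ((a_3 & ~a_0) & (~a_5 & ~a_4)) = True
        ~a_1 & (~a_4 | ~a_0) = True
          ~a_1 = True
          ~a_4 | ~a_0 = True
            ~a_4 = True
            ~a_0 = True
        (a_3 & ~a_0) & (~a_5 & ~a_4) = False
          a_3 & ~a_0 = False
            ~a_0 = True
          ~a_5 & ~a_4 = False
            ~a_5 = False
            ~a_4 = True
      ~(((a_5 | a_2) <-> (a_2 <-> ~a_5))) = True
        (a_5 | a_2) <-> (a_2 <-> ~a_5) = False
          a_5 | a_2 = True
          a_2 <-> ~a_5 = False
            ~a_5 = False
The formula evaluates to True.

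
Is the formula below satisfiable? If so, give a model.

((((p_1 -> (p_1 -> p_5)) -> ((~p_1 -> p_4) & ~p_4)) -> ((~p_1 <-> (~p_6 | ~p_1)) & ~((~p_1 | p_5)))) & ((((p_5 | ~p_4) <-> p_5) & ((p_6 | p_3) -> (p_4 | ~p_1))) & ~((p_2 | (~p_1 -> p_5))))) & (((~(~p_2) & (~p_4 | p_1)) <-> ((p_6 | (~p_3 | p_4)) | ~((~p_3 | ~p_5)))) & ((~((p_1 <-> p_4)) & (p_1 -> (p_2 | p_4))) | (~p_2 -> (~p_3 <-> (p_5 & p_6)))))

Case p_1 = True: the conjunct ~((p_2 | (~p_1 -> p_5))) becomes ~((p_2 | True)) = False.
Case p_1 = False: the formula simplifies to (~((p_4 & ~p_4)) & (((p_5 | ~p_4) <-> p_5) & ~((p_2 | p_5)))) & (((~(~p_2) & ~p_4) <-> ((p_6 | (~p_3 | p_4)) | ~((~p_3 | ~p_5)))) & (~(~p_4) | (~p_2 -> (~p_3 <-> (p_5 & p_6))))).
  p_4 = True: the conjunct (~(~p_2) & ~p_4) <-> ((p_6 | (~p_3 | p_4)) | ~((~p_3 | ~p_5))) becomes (~(~p_2) & False) <-> (True | ~((~p_3 | ~p_5))) = False.
  p_4 = False: simplifies to (p_5 & ~((p_2 | p_5))) & ((~(~p_2) <-> ((p_6 | ~p_3) | ~((~p_3 | ~p_5)))) & (~p_2 -> (~p_3 <-> (p_5 & p_6)))).
    p_5 = True: the conjunct ~((p_2 | p_5)) becomes ~((p_2 | True)) = False.
    p_5 = False: the conjunct p_5 is False.
Both cases fail — unsatisfiable.

UNSATISFIABLE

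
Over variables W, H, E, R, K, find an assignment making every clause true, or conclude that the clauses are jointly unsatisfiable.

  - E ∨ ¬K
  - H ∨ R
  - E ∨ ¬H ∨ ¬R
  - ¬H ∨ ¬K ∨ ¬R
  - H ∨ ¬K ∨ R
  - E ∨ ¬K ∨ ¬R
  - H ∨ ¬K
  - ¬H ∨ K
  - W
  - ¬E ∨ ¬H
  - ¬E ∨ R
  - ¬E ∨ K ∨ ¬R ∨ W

W = True; H = False; E = False; R = True; K = False

Unit clause (W) forces W = True.
Try H = True:
  (¬H ∨ K) forces K = True.
  (E ∨ ¬K) forces E = True.
  clause (¬E ∨ ¬H) is falsified — backtrack.
So H = False.
  then (H ∨ R) forces R = True.
  then (H ∨ ¬K) forces K = False.
Set E = False.
All clauses satisfied.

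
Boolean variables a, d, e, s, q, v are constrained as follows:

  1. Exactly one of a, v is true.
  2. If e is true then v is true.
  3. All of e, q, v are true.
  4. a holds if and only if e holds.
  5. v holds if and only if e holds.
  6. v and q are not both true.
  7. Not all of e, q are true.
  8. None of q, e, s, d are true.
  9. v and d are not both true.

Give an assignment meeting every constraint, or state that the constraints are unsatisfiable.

Case e = True:
  Constraint (8) is violated (e=T) — contradiction.
Case e = False:
  Constraint (3) is violated (e=F) — contradiction.
Both cases fail — unsatisfiable.

UNSATISFIABLE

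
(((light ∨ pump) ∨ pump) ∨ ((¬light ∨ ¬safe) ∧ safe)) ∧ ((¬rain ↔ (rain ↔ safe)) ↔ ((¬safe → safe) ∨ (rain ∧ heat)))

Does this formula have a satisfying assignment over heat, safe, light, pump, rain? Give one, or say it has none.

heat = True, safe = False, light = True, pump = False, rain = True

  ((light ∨ pump) ∨ pump) ∨ ((¬light ∨ ¬safe) ∧ safe) = True
    (light ∨ pump) ∨ pump = True
      light ∨ pump = True
    (¬light ∨ ¬safe) ∧ safe = False
      ¬light ∨ ¬safe = True
        ¬light = False
        ¬safe = True
  (¬rain ↔ (rain ↔ safe)) ↔ ((¬safe → safe) ∨ (rain ∧ heat)) = True
    ¬rain ↔ (rain ↔ safe) = True
      ¬rain = False
      rain ↔ safe = False
    (¬safe → safe) ∨ (rain ∧ heat) = True
      ¬safe → safe = False
        ¬safe = True
      rain ∧ heat = True
Both conjuncts True, so the formula holds.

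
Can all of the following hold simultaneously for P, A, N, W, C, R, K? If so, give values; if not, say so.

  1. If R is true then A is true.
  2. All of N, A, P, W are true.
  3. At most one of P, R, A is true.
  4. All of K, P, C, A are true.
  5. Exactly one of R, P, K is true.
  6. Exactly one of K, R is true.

No satisfying assignment exists.

Case P = True:
  (2) forces N = True.
  (2) forces A = True.
  Constraint (3) is violated (P=T, A=T) — contradiction.
Case P = False:
  Constraint (2) is violated (P=F) — contradiction.
Both cases fail — unsatisfiable.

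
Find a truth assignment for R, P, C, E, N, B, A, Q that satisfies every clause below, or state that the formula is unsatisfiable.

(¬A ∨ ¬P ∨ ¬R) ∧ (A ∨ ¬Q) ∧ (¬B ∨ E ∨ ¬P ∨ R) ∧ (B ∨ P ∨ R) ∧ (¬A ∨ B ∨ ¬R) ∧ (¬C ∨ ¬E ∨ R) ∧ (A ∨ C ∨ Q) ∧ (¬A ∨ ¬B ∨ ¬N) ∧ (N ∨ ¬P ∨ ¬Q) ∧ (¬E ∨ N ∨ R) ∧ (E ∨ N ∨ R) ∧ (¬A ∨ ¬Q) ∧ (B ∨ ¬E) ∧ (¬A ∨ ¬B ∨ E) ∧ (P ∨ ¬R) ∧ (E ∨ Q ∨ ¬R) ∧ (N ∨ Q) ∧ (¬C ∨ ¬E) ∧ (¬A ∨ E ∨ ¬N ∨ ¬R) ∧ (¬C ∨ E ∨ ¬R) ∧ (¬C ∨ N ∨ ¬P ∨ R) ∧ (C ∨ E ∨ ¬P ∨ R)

R: False; P: False; C: True; E: False; N: True; B: True; A: False; Q: False

Set R = False.
Set P = False.
  then (B ∨ P ∨ R) forces B = True.
Set C = True.
  then (¬C ∨ ¬E ∨ R) forces E = False.
  then (E ∨ N ∨ R) forces N = True.
  then (¬A ∨ ¬B ∨ E) forces A = False.
  then (A ∨ ¬Q) forces Q = False.
All clauses satisfied.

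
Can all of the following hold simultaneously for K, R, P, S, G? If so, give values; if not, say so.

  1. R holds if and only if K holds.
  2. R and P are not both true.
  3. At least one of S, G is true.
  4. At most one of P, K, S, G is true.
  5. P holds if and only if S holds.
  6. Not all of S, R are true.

K = False, R = False, P = False, S = False, G = True

  (1) R=F, K=F — same ✓
  (2) R=F, P=F — not both ✓
  (3) {S, G}: 1 true — at least one ✓
  (4) {P, K, S, G}: 1 true — at most one ✓
  (5) P=F, S=F — same ✓
  (6) {S, R}: 0/2 true — not all ✓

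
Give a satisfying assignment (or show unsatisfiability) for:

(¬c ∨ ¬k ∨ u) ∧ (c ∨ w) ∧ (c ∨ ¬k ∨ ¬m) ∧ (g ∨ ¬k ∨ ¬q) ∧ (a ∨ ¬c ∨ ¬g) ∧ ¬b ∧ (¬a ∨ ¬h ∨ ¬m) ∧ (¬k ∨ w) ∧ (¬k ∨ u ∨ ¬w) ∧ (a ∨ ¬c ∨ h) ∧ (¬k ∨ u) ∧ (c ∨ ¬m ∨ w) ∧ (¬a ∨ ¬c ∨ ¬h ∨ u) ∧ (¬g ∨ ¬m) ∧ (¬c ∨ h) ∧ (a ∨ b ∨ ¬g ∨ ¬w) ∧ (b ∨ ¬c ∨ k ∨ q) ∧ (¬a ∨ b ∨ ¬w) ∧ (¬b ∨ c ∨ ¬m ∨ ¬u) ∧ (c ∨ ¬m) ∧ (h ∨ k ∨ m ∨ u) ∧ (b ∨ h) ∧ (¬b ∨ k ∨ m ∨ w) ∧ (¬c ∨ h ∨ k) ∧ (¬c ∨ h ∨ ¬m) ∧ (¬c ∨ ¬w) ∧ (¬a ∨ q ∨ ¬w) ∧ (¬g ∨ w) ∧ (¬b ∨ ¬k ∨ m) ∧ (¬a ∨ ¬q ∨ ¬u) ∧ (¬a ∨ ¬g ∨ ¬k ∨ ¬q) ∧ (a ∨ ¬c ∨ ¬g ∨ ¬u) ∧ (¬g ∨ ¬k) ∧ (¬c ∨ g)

w=T, c=F, u=F, h=T, g=F, q=F, b=F, a=F, m=F, k=F

Unit clause (¬b) forces b = False.
In (b ∨ h) only h is left, so h = True.
Try w = False:
  (c ∨ w) forces c = True.
  (¬k ∨ w) forces k = False.
  (b ∨ ¬c ∨ k ∨ q) forces q = True.
  (¬g ∨ w) forces g = False.
  clause (¬c ∨ g) is falsified — backtrack.
So w = True.
  then (¬a ∨ b ∨ ¬w) forces a = False.
  then (¬c ∨ ¬w) forces c = False.
  then (a ∨ b ∨ ¬g ∨ ¬w) forces g = False.
  then (c ∨ ¬m) forces m = False.
Set u = False.
  then (¬k ∨ u ∨ ¬w) forces k = False.
Set q = False.
All clauses satisfied.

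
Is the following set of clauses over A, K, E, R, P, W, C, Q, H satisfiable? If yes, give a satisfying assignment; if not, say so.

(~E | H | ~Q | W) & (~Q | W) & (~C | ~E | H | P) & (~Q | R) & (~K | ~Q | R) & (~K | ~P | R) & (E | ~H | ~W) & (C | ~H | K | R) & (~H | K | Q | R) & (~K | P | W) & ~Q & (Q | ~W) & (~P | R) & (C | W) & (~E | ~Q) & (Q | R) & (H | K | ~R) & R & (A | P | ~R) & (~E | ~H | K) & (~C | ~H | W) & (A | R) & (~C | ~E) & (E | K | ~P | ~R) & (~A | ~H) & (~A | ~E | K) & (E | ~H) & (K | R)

A: False; K: True; E: False; R: True; P: True; W: False; C: True; Q: False; H: False

Unit clause (~Q) forces Q = False.
In (Q | ~W) only ~W is left, so W = False.
In (C | W) only C is left, so C = True.
In (Q | R) only R is left, so R = True.
In (~C | ~H | W) only ~H is left, so H = False.
In (~C | ~E) only ~E is left, so E = False.
In (H | K | ~R) only K is left, so K = True.
In (~K | P | W) only P is left, so P = True.
Set A = False.
All clauses satisfied.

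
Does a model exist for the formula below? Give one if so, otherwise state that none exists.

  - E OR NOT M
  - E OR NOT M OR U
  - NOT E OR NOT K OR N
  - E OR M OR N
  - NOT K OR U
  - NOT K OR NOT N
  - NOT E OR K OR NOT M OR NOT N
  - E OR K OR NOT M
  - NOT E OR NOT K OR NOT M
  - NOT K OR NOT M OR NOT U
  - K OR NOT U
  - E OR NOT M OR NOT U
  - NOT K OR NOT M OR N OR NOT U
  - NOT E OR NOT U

M: True, U: False, E: True, K: False, N: False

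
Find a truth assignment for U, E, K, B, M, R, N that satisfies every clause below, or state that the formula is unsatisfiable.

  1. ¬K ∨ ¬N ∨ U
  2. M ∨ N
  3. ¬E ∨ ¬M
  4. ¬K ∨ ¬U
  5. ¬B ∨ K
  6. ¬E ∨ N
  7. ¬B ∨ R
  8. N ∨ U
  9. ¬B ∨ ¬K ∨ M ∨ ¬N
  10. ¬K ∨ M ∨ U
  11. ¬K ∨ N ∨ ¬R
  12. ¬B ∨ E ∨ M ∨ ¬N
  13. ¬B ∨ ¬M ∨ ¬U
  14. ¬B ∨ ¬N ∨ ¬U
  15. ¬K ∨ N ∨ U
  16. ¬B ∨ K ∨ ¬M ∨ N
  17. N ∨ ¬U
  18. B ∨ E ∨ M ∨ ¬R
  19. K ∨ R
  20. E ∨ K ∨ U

U: True, E: True, K: False, B: False, M: False, R: True, N: True

Set U = True.
  then (¬K ∨ ¬U) forces K = False.
  then (¬B ∨ K) forces B = False.
  then (N ∨ ¬U) forces N = True.
  then (K ∨ R) forces R = True.
Set E = True.
  then (¬E ∨ ¬M) forces M = False.
All clauses satisfied.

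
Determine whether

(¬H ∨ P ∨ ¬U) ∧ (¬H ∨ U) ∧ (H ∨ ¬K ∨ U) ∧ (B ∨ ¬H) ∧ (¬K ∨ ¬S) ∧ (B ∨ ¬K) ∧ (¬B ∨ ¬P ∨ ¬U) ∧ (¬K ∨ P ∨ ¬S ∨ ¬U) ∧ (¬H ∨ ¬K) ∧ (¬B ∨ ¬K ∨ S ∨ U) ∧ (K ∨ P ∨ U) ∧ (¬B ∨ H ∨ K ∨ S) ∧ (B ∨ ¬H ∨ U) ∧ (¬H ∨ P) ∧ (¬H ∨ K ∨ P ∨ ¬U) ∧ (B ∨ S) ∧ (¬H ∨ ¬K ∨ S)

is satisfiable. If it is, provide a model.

Set K = False.
Try H = True:
  (¬H ∨ U) forces U = True.
  (¬H ∨ P ∨ ¬U) forces P = True.
  (B ∨ ¬H) forces B = True.
  clause (¬B ∨ ¬P ∨ ¬U) is falsified — backtrack.
So H = False.
Set S = True.
Set B = True.
Set U = True.
  then (¬B ∨ ¬P ∨ ¬U) forces P = False.
All clauses satisfied.

K = False, H = False, S = True, B = True, U = True, P = False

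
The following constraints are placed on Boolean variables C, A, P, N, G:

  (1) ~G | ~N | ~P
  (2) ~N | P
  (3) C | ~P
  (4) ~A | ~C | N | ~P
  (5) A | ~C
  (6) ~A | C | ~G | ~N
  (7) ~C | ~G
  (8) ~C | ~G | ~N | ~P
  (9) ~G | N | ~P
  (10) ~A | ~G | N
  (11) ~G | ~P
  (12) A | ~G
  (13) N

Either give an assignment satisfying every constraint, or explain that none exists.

C=T; A=T; P=T; N=T; G=F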